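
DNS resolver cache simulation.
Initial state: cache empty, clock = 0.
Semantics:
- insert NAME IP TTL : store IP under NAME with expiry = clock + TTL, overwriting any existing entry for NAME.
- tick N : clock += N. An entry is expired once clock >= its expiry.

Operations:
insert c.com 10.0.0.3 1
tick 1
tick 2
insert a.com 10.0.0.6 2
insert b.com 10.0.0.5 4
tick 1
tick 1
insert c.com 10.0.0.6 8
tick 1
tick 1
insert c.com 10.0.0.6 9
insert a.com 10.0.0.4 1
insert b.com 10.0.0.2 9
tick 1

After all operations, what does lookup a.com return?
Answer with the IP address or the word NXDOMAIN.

Op 1: insert c.com -> 10.0.0.3 (expiry=0+1=1). clock=0
Op 2: tick 1 -> clock=1. purged={c.com}
Op 3: tick 2 -> clock=3.
Op 4: insert a.com -> 10.0.0.6 (expiry=3+2=5). clock=3
Op 5: insert b.com -> 10.0.0.5 (expiry=3+4=7). clock=3
Op 6: tick 1 -> clock=4.
Op 7: tick 1 -> clock=5. purged={a.com}
Op 8: insert c.com -> 10.0.0.6 (expiry=5+8=13). clock=5
Op 9: tick 1 -> clock=6.
Op 10: tick 1 -> clock=7. purged={b.com}
Op 11: insert c.com -> 10.0.0.6 (expiry=7+9=16). clock=7
Op 12: insert a.com -> 10.0.0.4 (expiry=7+1=8). clock=7
Op 13: insert b.com -> 10.0.0.2 (expiry=7+9=16). clock=7
Op 14: tick 1 -> clock=8. purged={a.com}
lookup a.com: not in cache (expired or never inserted)

Answer: NXDOMAIN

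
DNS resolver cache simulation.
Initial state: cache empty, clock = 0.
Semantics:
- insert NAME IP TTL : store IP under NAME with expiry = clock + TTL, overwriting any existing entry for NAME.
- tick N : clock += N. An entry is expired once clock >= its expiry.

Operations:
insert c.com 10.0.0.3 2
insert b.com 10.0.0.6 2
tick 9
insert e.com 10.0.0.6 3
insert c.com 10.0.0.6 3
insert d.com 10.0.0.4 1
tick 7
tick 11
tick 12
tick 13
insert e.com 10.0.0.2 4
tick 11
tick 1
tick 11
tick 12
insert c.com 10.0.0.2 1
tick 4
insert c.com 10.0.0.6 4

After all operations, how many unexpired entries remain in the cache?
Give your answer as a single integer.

Answer: 1

Derivation:
Op 1: insert c.com -> 10.0.0.3 (expiry=0+2=2). clock=0
Op 2: insert b.com -> 10.0.0.6 (expiry=0+2=2). clock=0
Op 3: tick 9 -> clock=9. purged={b.com,c.com}
Op 4: insert e.com -> 10.0.0.6 (expiry=9+3=12). clock=9
Op 5: insert c.com -> 10.0.0.6 (expiry=9+3=12). clock=9
Op 6: insert d.com -> 10.0.0.4 (expiry=9+1=10). clock=9
Op 7: tick 7 -> clock=16. purged={c.com,d.com,e.com}
Op 8: tick 11 -> clock=27.
Op 9: tick 12 -> clock=39.
Op 10: tick 13 -> clock=52.
Op 11: insert e.com -> 10.0.0.2 (expiry=52+4=56). clock=52
Op 12: tick 11 -> clock=63. purged={e.com}
Op 13: tick 1 -> clock=64.
Op 14: tick 11 -> clock=75.
Op 15: tick 12 -> clock=87.
Op 16: insert c.com -> 10.0.0.2 (expiry=87+1=88). clock=87
Op 17: tick 4 -> clock=91. purged={c.com}
Op 18: insert c.com -> 10.0.0.6 (expiry=91+4=95). clock=91
Final cache (unexpired): {c.com} -> size=1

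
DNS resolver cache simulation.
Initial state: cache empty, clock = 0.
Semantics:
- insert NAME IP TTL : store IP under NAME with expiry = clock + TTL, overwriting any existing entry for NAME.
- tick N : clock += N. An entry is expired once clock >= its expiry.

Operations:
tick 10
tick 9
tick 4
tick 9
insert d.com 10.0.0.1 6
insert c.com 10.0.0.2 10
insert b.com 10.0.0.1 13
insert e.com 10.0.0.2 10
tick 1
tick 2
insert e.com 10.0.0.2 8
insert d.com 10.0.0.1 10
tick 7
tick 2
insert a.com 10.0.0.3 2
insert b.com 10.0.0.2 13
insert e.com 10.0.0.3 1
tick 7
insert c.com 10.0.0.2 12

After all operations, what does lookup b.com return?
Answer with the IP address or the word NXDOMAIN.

Answer: 10.0.0.2

Derivation:
Op 1: tick 10 -> clock=10.
Op 2: tick 9 -> clock=19.
Op 3: tick 4 -> clock=23.
Op 4: tick 9 -> clock=32.
Op 5: insert d.com -> 10.0.0.1 (expiry=32+6=38). clock=32
Op 6: insert c.com -> 10.0.0.2 (expiry=32+10=42). clock=32
Op 7: insert b.com -> 10.0.0.1 (expiry=32+13=45). clock=32
Op 8: insert e.com -> 10.0.0.2 (expiry=32+10=42). clock=32
Op 9: tick 1 -> clock=33.
Op 10: tick 2 -> clock=35.
Op 11: insert e.com -> 10.0.0.2 (expiry=35+8=43). clock=35
Op 12: insert d.com -> 10.0.0.1 (expiry=35+10=45). clock=35
Op 13: tick 7 -> clock=42. purged={c.com}
Op 14: tick 2 -> clock=44. purged={e.com}
Op 15: insert a.com -> 10.0.0.3 (expiry=44+2=46). clock=44
Op 16: insert b.com -> 10.0.0.2 (expiry=44+13=57). clock=44
Op 17: insert e.com -> 10.0.0.3 (expiry=44+1=45). clock=44
Op 18: tick 7 -> clock=51. purged={a.com,d.com,e.com}
Op 19: insert c.com -> 10.0.0.2 (expiry=51+12=63). clock=51
lookup b.com: present, ip=10.0.0.2 expiry=57 > clock=51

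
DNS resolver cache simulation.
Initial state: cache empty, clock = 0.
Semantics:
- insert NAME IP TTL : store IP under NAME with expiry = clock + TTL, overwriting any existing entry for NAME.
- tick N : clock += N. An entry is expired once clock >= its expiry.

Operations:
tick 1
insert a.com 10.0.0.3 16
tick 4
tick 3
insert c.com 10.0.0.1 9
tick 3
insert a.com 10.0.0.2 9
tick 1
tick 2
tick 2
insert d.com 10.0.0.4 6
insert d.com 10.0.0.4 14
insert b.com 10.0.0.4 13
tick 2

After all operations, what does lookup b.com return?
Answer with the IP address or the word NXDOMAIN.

Answer: 10.0.0.4

Derivation:
Op 1: tick 1 -> clock=1.
Op 2: insert a.com -> 10.0.0.3 (expiry=1+16=17). clock=1
Op 3: tick 4 -> clock=5.
Op 4: tick 3 -> clock=8.
Op 5: insert c.com -> 10.0.0.1 (expiry=8+9=17). clock=8
Op 6: tick 3 -> clock=11.
Op 7: insert a.com -> 10.0.0.2 (expiry=11+9=20). clock=11
Op 8: tick 1 -> clock=12.
Op 9: tick 2 -> clock=14.
Op 10: tick 2 -> clock=16.
Op 11: insert d.com -> 10.0.0.4 (expiry=16+6=22). clock=16
Op 12: insert d.com -> 10.0.0.4 (expiry=16+14=30). clock=16
Op 13: insert b.com -> 10.0.0.4 (expiry=16+13=29). clock=16
Op 14: tick 2 -> clock=18. purged={c.com}
lookup b.com: present, ip=10.0.0.4 expiry=29 > clock=18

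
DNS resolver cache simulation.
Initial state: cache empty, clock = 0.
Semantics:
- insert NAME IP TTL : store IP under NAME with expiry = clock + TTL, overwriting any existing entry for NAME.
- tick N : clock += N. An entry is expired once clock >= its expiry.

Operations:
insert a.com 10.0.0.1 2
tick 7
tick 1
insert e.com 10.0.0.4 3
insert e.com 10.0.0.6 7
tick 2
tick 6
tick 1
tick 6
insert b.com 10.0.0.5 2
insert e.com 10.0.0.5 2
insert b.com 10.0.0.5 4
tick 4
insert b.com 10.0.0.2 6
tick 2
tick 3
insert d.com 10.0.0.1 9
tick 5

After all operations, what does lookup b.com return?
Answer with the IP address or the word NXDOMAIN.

Answer: NXDOMAIN

Derivation:
Op 1: insert a.com -> 10.0.0.1 (expiry=0+2=2). clock=0
Op 2: tick 7 -> clock=7. purged={a.com}
Op 3: tick 1 -> clock=8.
Op 4: insert e.com -> 10.0.0.4 (expiry=8+3=11). clock=8
Op 5: insert e.com -> 10.0.0.6 (expiry=8+7=15). clock=8
Op 6: tick 2 -> clock=10.
Op 7: tick 6 -> clock=16. purged={e.com}
Op 8: tick 1 -> clock=17.
Op 9: tick 6 -> clock=23.
Op 10: insert b.com -> 10.0.0.5 (expiry=23+2=25). clock=23
Op 11: insert e.com -> 10.0.0.5 (expiry=23+2=25). clock=23
Op 12: insert b.com -> 10.0.0.5 (expiry=23+4=27). clock=23
Op 13: tick 4 -> clock=27. purged={b.com,e.com}
Op 14: insert b.com -> 10.0.0.2 (expiry=27+6=33). clock=27
Op 15: tick 2 -> clock=29.
Op 16: tick 3 -> clock=32.
Op 17: insert d.com -> 10.0.0.1 (expiry=32+9=41). clock=32
Op 18: tick 5 -> clock=37. purged={b.com}
lookup b.com: not in cache (expired or never inserted)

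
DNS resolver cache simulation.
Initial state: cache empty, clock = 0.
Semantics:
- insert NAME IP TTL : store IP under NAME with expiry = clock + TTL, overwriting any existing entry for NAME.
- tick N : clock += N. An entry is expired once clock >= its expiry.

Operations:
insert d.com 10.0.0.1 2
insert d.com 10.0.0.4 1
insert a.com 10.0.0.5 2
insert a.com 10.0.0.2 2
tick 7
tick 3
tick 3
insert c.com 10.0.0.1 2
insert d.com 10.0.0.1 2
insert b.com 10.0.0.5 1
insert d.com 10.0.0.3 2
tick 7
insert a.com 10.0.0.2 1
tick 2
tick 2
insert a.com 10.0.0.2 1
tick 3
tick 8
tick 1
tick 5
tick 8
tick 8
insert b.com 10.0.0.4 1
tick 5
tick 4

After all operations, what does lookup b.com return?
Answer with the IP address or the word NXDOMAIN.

Answer: NXDOMAIN

Derivation:
Op 1: insert d.com -> 10.0.0.1 (expiry=0+2=2). clock=0
Op 2: insert d.com -> 10.0.0.4 (expiry=0+1=1). clock=0
Op 3: insert a.com -> 10.0.0.5 (expiry=0+2=2). clock=0
Op 4: insert a.com -> 10.0.0.2 (expiry=0+2=2). clock=0
Op 5: tick 7 -> clock=7. purged={a.com,d.com}
Op 6: tick 3 -> clock=10.
Op 7: tick 3 -> clock=13.
Op 8: insert c.com -> 10.0.0.1 (expiry=13+2=15). clock=13
Op 9: insert d.com -> 10.0.0.1 (expiry=13+2=15). clock=13
Op 10: insert b.com -> 10.0.0.5 (expiry=13+1=14). clock=13
Op 11: insert d.com -> 10.0.0.3 (expiry=13+2=15). clock=13
Op 12: tick 7 -> clock=20. purged={b.com,c.com,d.com}
Op 13: insert a.com -> 10.0.0.2 (expiry=20+1=21). clock=20
Op 14: tick 2 -> clock=22. purged={a.com}
Op 15: tick 2 -> clock=24.
Op 16: insert a.com -> 10.0.0.2 (expiry=24+1=25). clock=24
Op 17: tick 3 -> clock=27. purged={a.com}
Op 18: tick 8 -> clock=35.
Op 19: tick 1 -> clock=36.
Op 20: tick 5 -> clock=41.
Op 21: tick 8 -> clock=49.
Op 22: tick 8 -> clock=57.
Op 23: insert b.com -> 10.0.0.4 (expiry=57+1=58). clock=57
Op 24: tick 5 -> clock=62. purged={b.com}
Op 25: tick 4 -> clock=66.
lookup b.com: not in cache (expired or never inserted)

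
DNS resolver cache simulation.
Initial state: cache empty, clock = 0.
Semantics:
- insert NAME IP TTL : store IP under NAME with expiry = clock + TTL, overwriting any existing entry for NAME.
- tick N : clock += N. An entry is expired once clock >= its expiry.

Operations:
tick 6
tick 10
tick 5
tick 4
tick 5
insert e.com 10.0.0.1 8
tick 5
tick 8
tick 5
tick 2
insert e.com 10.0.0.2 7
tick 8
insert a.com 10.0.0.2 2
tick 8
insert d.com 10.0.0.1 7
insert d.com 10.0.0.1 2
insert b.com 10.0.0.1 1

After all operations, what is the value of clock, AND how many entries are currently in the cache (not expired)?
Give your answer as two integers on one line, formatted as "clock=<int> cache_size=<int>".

Op 1: tick 6 -> clock=6.
Op 2: tick 10 -> clock=16.
Op 3: tick 5 -> clock=21.
Op 4: tick 4 -> clock=25.
Op 5: tick 5 -> clock=30.
Op 6: insert e.com -> 10.0.0.1 (expiry=30+8=38). clock=30
Op 7: tick 5 -> clock=35.
Op 8: tick 8 -> clock=43. purged={e.com}
Op 9: tick 5 -> clock=48.
Op 10: tick 2 -> clock=50.
Op 11: insert e.com -> 10.0.0.2 (expiry=50+7=57). clock=50
Op 12: tick 8 -> clock=58. purged={e.com}
Op 13: insert a.com -> 10.0.0.2 (expiry=58+2=60). clock=58
Op 14: tick 8 -> clock=66. purged={a.com}
Op 15: insert d.com -> 10.0.0.1 (expiry=66+7=73). clock=66
Op 16: insert d.com -> 10.0.0.1 (expiry=66+2=68). clock=66
Op 17: insert b.com -> 10.0.0.1 (expiry=66+1=67). clock=66
Final clock = 66
Final cache (unexpired): {b.com,d.com} -> size=2

Answer: clock=66 cache_size=2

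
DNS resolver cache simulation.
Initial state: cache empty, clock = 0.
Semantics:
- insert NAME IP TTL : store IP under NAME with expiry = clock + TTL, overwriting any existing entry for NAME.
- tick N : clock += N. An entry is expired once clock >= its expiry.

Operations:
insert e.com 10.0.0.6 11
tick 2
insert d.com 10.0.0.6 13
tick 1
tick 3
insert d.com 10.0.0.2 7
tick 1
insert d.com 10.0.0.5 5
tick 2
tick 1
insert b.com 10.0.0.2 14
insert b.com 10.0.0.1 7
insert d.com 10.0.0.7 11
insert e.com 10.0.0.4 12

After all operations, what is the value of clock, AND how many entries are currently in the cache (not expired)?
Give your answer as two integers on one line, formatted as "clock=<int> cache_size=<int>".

Answer: clock=10 cache_size=3

Derivation:
Op 1: insert e.com -> 10.0.0.6 (expiry=0+11=11). clock=0
Op 2: tick 2 -> clock=2.
Op 3: insert d.com -> 10.0.0.6 (expiry=2+13=15). clock=2
Op 4: tick 1 -> clock=3.
Op 5: tick 3 -> clock=6.
Op 6: insert d.com -> 10.0.0.2 (expiry=6+7=13). clock=6
Op 7: tick 1 -> clock=7.
Op 8: insert d.com -> 10.0.0.5 (expiry=7+5=12). clock=7
Op 9: tick 2 -> clock=9.
Op 10: tick 1 -> clock=10.
Op 11: insert b.com -> 10.0.0.2 (expiry=10+14=24). clock=10
Op 12: insert b.com -> 10.0.0.1 (expiry=10+7=17). clock=10
Op 13: insert d.com -> 10.0.0.7 (expiry=10+11=21). clock=10
Op 14: insert e.com -> 10.0.0.4 (expiry=10+12=22). clock=10
Final clock = 10
Final cache (unexpired): {b.com,d.com,e.com} -> size=3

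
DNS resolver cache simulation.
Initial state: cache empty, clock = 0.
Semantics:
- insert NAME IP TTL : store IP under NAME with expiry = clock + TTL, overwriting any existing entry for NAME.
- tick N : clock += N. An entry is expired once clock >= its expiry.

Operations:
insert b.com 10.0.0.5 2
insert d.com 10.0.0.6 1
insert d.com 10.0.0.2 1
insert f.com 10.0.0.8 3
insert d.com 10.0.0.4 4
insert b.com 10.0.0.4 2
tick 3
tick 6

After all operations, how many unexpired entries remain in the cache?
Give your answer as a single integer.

Answer: 0

Derivation:
Op 1: insert b.com -> 10.0.0.5 (expiry=0+2=2). clock=0
Op 2: insert d.com -> 10.0.0.6 (expiry=0+1=1). clock=0
Op 3: insert d.com -> 10.0.0.2 (expiry=0+1=1). clock=0
Op 4: insert f.com -> 10.0.0.8 (expiry=0+3=3). clock=0
Op 5: insert d.com -> 10.0.0.4 (expiry=0+4=4). clock=0
Op 6: insert b.com -> 10.0.0.4 (expiry=0+2=2). clock=0
Op 7: tick 3 -> clock=3. purged={b.com,f.com}
Op 8: tick 6 -> clock=9. purged={d.com}
Final cache (unexpired): {} -> size=0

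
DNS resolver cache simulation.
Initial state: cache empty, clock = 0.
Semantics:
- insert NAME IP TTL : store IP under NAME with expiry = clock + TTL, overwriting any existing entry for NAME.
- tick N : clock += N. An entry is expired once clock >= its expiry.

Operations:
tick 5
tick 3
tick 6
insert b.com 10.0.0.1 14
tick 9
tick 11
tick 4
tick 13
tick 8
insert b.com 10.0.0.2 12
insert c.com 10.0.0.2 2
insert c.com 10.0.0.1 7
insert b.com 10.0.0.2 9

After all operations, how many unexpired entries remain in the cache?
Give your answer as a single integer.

Op 1: tick 5 -> clock=5.
Op 2: tick 3 -> clock=8.
Op 3: tick 6 -> clock=14.
Op 4: insert b.com -> 10.0.0.1 (expiry=14+14=28). clock=14
Op 5: tick 9 -> clock=23.
Op 6: tick 11 -> clock=34. purged={b.com}
Op 7: tick 4 -> clock=38.
Op 8: tick 13 -> clock=51.
Op 9: tick 8 -> clock=59.
Op 10: insert b.com -> 10.0.0.2 (expiry=59+12=71). clock=59
Op 11: insert c.com -> 10.0.0.2 (expiry=59+2=61). clock=59
Op 12: insert c.com -> 10.0.0.1 (expiry=59+7=66). clock=59
Op 13: insert b.com -> 10.0.0.2 (expiry=59+9=68). clock=59
Final cache (unexpired): {b.com,c.com} -> size=2

Answer: 2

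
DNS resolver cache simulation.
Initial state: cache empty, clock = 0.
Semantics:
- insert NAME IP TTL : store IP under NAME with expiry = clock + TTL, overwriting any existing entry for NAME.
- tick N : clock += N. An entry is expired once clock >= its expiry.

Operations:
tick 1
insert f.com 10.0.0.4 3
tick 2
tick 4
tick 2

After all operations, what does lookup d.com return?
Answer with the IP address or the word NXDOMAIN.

Answer: NXDOMAIN

Derivation:
Op 1: tick 1 -> clock=1.
Op 2: insert f.com -> 10.0.0.4 (expiry=1+3=4). clock=1
Op 3: tick 2 -> clock=3.
Op 4: tick 4 -> clock=7. purged={f.com}
Op 5: tick 2 -> clock=9.
lookup d.com: not in cache (expired or never inserted)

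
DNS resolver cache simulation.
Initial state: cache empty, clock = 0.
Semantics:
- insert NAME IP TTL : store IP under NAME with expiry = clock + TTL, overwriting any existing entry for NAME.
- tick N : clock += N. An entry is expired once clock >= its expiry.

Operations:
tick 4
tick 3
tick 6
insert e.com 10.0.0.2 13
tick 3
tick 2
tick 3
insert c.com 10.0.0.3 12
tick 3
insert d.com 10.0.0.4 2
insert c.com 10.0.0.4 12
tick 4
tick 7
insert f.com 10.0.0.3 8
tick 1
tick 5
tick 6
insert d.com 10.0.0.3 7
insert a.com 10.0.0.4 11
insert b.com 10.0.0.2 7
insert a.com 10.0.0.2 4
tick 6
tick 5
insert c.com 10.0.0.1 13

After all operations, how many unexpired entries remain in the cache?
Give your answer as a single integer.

Op 1: tick 4 -> clock=4.
Op 2: tick 3 -> clock=7.
Op 3: tick 6 -> clock=13.
Op 4: insert e.com -> 10.0.0.2 (expiry=13+13=26). clock=13
Op 5: tick 3 -> clock=16.
Op 6: tick 2 -> clock=18.
Op 7: tick 3 -> clock=21.
Op 8: insert c.com -> 10.0.0.3 (expiry=21+12=33). clock=21
Op 9: tick 3 -> clock=24.
Op 10: insert d.com -> 10.0.0.4 (expiry=24+2=26). clock=24
Op 11: insert c.com -> 10.0.0.4 (expiry=24+12=36). clock=24
Op 12: tick 4 -> clock=28. purged={d.com,e.com}
Op 13: tick 7 -> clock=35.
Op 14: insert f.com -> 10.0.0.3 (expiry=35+8=43). clock=35
Op 15: tick 1 -> clock=36. purged={c.com}
Op 16: tick 5 -> clock=41.
Op 17: tick 6 -> clock=47. purged={f.com}
Op 18: insert d.com -> 10.0.0.3 (expiry=47+7=54). clock=47
Op 19: insert a.com -> 10.0.0.4 (expiry=47+11=58). clock=47
Op 20: insert b.com -> 10.0.0.2 (expiry=47+7=54). clock=47
Op 21: insert a.com -> 10.0.0.2 (expiry=47+4=51). clock=47
Op 22: tick 6 -> clock=53. purged={a.com}
Op 23: tick 5 -> clock=58. purged={b.com,d.com}
Op 24: insert c.com -> 10.0.0.1 (expiry=58+13=71). clock=58
Final cache (unexpired): {c.com} -> size=1

Answer: 1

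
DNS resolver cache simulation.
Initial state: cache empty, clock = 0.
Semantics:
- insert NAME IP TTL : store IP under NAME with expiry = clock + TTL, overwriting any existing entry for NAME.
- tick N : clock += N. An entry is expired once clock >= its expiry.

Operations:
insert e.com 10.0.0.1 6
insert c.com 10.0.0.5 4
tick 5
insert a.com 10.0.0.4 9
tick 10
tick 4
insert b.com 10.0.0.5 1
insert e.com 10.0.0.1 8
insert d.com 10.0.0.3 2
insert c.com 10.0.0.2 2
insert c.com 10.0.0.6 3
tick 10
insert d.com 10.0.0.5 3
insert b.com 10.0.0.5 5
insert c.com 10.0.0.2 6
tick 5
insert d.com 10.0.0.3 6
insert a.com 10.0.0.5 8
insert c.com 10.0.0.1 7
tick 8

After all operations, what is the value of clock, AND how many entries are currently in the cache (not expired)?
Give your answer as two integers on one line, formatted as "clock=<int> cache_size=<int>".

Op 1: insert e.com -> 10.0.0.1 (expiry=0+6=6). clock=0
Op 2: insert c.com -> 10.0.0.5 (expiry=0+4=4). clock=0
Op 3: tick 5 -> clock=5. purged={c.com}
Op 4: insert a.com -> 10.0.0.4 (expiry=5+9=14). clock=5
Op 5: tick 10 -> clock=15. purged={a.com,e.com}
Op 6: tick 4 -> clock=19.
Op 7: insert b.com -> 10.0.0.5 (expiry=19+1=20). clock=19
Op 8: insert e.com -> 10.0.0.1 (expiry=19+8=27). clock=19
Op 9: insert d.com -> 10.0.0.3 (expiry=19+2=21). clock=19
Op 10: insert c.com -> 10.0.0.2 (expiry=19+2=21). clock=19
Op 11: insert c.com -> 10.0.0.6 (expiry=19+3=22). clock=19
Op 12: tick 10 -> clock=29. purged={b.com,c.com,d.com,e.com}
Op 13: insert d.com -> 10.0.0.5 (expiry=29+3=32). clock=29
Op 14: insert b.com -> 10.0.0.5 (expiry=29+5=34). clock=29
Op 15: insert c.com -> 10.0.0.2 (expiry=29+6=35). clock=29
Op 16: tick 5 -> clock=34. purged={b.com,d.com}
Op 17: insert d.com -> 10.0.0.3 (expiry=34+6=40). clock=34
Op 18: insert a.com -> 10.0.0.5 (expiry=34+8=42). clock=34
Op 19: insert c.com -> 10.0.0.1 (expiry=34+7=41). clock=34
Op 20: tick 8 -> clock=42. purged={a.com,c.com,d.com}
Final clock = 42
Final cache (unexpired): {} -> size=0

Answer: clock=42 cache_size=0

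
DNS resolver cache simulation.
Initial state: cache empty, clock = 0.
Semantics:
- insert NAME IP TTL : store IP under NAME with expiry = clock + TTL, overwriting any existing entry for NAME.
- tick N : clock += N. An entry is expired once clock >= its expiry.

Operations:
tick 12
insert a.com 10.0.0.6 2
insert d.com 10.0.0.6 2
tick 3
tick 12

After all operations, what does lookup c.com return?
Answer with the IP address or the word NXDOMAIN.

Op 1: tick 12 -> clock=12.
Op 2: insert a.com -> 10.0.0.6 (expiry=12+2=14). clock=12
Op 3: insert d.com -> 10.0.0.6 (expiry=12+2=14). clock=12
Op 4: tick 3 -> clock=15. purged={a.com,d.com}
Op 5: tick 12 -> clock=27.
lookup c.com: not in cache (expired or never inserted)

Answer: NXDOMAIN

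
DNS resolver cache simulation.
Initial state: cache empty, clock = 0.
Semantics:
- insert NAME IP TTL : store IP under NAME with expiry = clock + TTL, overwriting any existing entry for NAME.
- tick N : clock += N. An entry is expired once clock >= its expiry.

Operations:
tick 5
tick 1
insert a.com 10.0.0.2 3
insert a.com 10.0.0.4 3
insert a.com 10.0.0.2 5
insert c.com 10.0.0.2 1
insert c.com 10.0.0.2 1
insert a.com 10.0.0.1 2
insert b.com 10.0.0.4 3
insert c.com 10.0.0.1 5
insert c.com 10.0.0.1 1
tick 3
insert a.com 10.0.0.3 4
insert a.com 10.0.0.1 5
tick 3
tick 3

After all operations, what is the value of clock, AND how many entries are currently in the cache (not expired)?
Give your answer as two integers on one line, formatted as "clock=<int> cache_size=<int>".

Op 1: tick 5 -> clock=5.
Op 2: tick 1 -> clock=6.
Op 3: insert a.com -> 10.0.0.2 (expiry=6+3=9). clock=6
Op 4: insert a.com -> 10.0.0.4 (expiry=6+3=9). clock=6
Op 5: insert a.com -> 10.0.0.2 (expiry=6+5=11). clock=6
Op 6: insert c.com -> 10.0.0.2 (expiry=6+1=7). clock=6
Op 7: insert c.com -> 10.0.0.2 (expiry=6+1=7). clock=6
Op 8: insert a.com -> 10.0.0.1 (expiry=6+2=8). clock=6
Op 9: insert b.com -> 10.0.0.4 (expiry=6+3=9). clock=6
Op 10: insert c.com -> 10.0.0.1 (expiry=6+5=11). clock=6
Op 11: insert c.com -> 10.0.0.1 (expiry=6+1=7). clock=6
Op 12: tick 3 -> clock=9. purged={a.com,b.com,c.com}
Op 13: insert a.com -> 10.0.0.3 (expiry=9+4=13). clock=9
Op 14: insert a.com -> 10.0.0.1 (expiry=9+5=14). clock=9
Op 15: tick 3 -> clock=12.
Op 16: tick 3 -> clock=15. purged={a.com}
Final clock = 15
Final cache (unexpired): {} -> size=0

Answer: clock=15 cache_size=0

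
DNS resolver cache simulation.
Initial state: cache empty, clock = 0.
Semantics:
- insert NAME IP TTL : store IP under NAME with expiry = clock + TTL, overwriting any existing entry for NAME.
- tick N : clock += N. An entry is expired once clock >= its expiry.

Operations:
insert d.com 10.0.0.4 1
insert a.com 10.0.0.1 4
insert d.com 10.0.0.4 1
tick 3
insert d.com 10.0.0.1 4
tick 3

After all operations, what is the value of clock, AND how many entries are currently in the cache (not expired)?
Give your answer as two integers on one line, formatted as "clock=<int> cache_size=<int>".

Answer: clock=6 cache_size=1

Derivation:
Op 1: insert d.com -> 10.0.0.4 (expiry=0+1=1). clock=0
Op 2: insert a.com -> 10.0.0.1 (expiry=0+4=4). clock=0
Op 3: insert d.com -> 10.0.0.4 (expiry=0+1=1). clock=0
Op 4: tick 3 -> clock=3. purged={d.com}
Op 5: insert d.com -> 10.0.0.1 (expiry=3+4=7). clock=3
Op 6: tick 3 -> clock=6. purged={a.com}
Final clock = 6
Final cache (unexpired): {d.com} -> size=1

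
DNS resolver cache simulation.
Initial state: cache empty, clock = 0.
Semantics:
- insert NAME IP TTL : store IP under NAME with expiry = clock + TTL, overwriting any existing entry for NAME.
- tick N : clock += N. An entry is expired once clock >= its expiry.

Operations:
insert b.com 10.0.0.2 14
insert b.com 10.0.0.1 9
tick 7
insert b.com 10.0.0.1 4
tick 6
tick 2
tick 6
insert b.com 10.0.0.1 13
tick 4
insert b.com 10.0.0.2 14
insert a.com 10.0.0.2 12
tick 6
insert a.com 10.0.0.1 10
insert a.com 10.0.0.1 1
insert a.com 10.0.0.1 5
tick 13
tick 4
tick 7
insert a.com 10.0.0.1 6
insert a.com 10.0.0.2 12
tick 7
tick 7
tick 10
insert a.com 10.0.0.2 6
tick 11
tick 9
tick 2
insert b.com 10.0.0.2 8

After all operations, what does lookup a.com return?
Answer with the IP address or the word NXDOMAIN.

Answer: NXDOMAIN

Derivation:
Op 1: insert b.com -> 10.0.0.2 (expiry=0+14=14). clock=0
Op 2: insert b.com -> 10.0.0.1 (expiry=0+9=9). clock=0
Op 3: tick 7 -> clock=7.
Op 4: insert b.com -> 10.0.0.1 (expiry=7+4=11). clock=7
Op 5: tick 6 -> clock=13. purged={b.com}
Op 6: tick 2 -> clock=15.
Op 7: tick 6 -> clock=21.
Op 8: insert b.com -> 10.0.0.1 (expiry=21+13=34). clock=21
Op 9: tick 4 -> clock=25.
Op 10: insert b.com -> 10.0.0.2 (expiry=25+14=39). clock=25
Op 11: insert a.com -> 10.0.0.2 (expiry=25+12=37). clock=25
Op 12: tick 6 -> clock=31.
Op 13: insert a.com -> 10.0.0.1 (expiry=31+10=41). clock=31
Op 14: insert a.com -> 10.0.0.1 (expiry=31+1=32). clock=31
Op 15: insert a.com -> 10.0.0.1 (expiry=31+5=36). clock=31
Op 16: tick 13 -> clock=44. purged={a.com,b.com}
Op 17: tick 4 -> clock=48.
Op 18: tick 7 -> clock=55.
Op 19: insert a.com -> 10.0.0.1 (expiry=55+6=61). clock=55
Op 20: insert a.com -> 10.0.0.2 (expiry=55+12=67). clock=55
Op 21: tick 7 -> clock=62.
Op 22: tick 7 -> clock=69. purged={a.com}
Op 23: tick 10 -> clock=79.
Op 24: insert a.com -> 10.0.0.2 (expiry=79+6=85). clock=79
Op 25: tick 11 -> clock=90. purged={a.com}
Op 26: tick 9 -> clock=99.
Op 27: tick 2 -> clock=101.
Op 28: insert b.com -> 10.0.0.2 (expiry=101+8=109). clock=101
lookup a.com: not in cache (expired or never inserted)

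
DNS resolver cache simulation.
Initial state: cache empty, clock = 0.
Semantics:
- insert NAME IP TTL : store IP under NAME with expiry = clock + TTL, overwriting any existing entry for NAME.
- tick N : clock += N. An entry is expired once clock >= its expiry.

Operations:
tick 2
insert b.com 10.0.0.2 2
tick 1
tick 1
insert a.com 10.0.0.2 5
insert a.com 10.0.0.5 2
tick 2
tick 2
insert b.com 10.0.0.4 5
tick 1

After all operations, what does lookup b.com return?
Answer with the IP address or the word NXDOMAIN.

Answer: 10.0.0.4

Derivation:
Op 1: tick 2 -> clock=2.
Op 2: insert b.com -> 10.0.0.2 (expiry=2+2=4). clock=2
Op 3: tick 1 -> clock=3.
Op 4: tick 1 -> clock=4. purged={b.com}
Op 5: insert a.com -> 10.0.0.2 (expiry=4+5=9). clock=4
Op 6: insert a.com -> 10.0.0.5 (expiry=4+2=6). clock=4
Op 7: tick 2 -> clock=6. purged={a.com}
Op 8: tick 2 -> clock=8.
Op 9: insert b.com -> 10.0.0.4 (expiry=8+5=13). clock=8
Op 10: tick 1 -> clock=9.
lookup b.com: present, ip=10.0.0.4 expiry=13 > clock=9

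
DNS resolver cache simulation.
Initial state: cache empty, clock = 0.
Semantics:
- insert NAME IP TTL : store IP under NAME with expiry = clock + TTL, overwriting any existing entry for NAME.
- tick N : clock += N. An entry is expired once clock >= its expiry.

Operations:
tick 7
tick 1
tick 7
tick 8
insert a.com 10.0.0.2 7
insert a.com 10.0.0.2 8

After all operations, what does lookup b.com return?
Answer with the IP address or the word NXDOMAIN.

Op 1: tick 7 -> clock=7.
Op 2: tick 1 -> clock=8.
Op 3: tick 7 -> clock=15.
Op 4: tick 8 -> clock=23.
Op 5: insert a.com -> 10.0.0.2 (expiry=23+7=30). clock=23
Op 6: insert a.com -> 10.0.0.2 (expiry=23+8=31). clock=23
lookup b.com: not in cache (expired or never inserted)

Answer: NXDOMAIN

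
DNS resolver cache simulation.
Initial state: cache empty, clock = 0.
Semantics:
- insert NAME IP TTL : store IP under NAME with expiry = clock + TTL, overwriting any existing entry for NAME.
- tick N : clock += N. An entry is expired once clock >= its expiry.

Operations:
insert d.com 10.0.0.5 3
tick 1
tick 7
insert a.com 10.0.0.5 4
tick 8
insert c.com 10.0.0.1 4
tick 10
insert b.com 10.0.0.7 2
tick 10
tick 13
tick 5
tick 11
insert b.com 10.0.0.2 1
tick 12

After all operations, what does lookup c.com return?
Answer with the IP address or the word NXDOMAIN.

Op 1: insert d.com -> 10.0.0.5 (expiry=0+3=3). clock=0
Op 2: tick 1 -> clock=1.
Op 3: tick 7 -> clock=8. purged={d.com}
Op 4: insert a.com -> 10.0.0.5 (expiry=8+4=12). clock=8
Op 5: tick 8 -> clock=16. purged={a.com}
Op 6: insert c.com -> 10.0.0.1 (expiry=16+4=20). clock=16
Op 7: tick 10 -> clock=26. purged={c.com}
Op 8: insert b.com -> 10.0.0.7 (expiry=26+2=28). clock=26
Op 9: tick 10 -> clock=36. purged={b.com}
Op 10: tick 13 -> clock=49.
Op 11: tick 5 -> clock=54.
Op 12: tick 11 -> clock=65.
Op 13: insert b.com -> 10.0.0.2 (expiry=65+1=66). clock=65
Op 14: tick 12 -> clock=77. purged={b.com}
lookup c.com: not in cache (expired or never inserted)

Answer: NXDOMAIN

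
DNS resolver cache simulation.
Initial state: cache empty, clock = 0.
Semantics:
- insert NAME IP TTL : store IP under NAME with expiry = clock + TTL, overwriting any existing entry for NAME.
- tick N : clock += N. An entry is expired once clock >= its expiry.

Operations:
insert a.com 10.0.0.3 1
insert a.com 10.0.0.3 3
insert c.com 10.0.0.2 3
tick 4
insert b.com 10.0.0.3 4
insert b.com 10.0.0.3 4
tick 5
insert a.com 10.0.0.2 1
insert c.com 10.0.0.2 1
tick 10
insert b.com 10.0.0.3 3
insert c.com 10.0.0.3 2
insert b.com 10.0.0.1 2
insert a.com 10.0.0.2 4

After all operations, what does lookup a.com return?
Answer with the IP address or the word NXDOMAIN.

Op 1: insert a.com -> 10.0.0.3 (expiry=0+1=1). clock=0
Op 2: insert a.com -> 10.0.0.3 (expiry=0+3=3). clock=0
Op 3: insert c.com -> 10.0.0.2 (expiry=0+3=3). clock=0
Op 4: tick 4 -> clock=4. purged={a.com,c.com}
Op 5: insert b.com -> 10.0.0.3 (expiry=4+4=8). clock=4
Op 6: insert b.com -> 10.0.0.3 (expiry=4+4=8). clock=4
Op 7: tick 5 -> clock=9. purged={b.com}
Op 8: insert a.com -> 10.0.0.2 (expiry=9+1=10). clock=9
Op 9: insert c.com -> 10.0.0.2 (expiry=9+1=10). clock=9
Op 10: tick 10 -> clock=19. purged={a.com,c.com}
Op 11: insert b.com -> 10.0.0.3 (expiry=19+3=22). clock=19
Op 12: insert c.com -> 10.0.0.3 (expiry=19+2=21). clock=19
Op 13: insert b.com -> 10.0.0.1 (expiry=19+2=21). clock=19
Op 14: insert a.com -> 10.0.0.2 (expiry=19+4=23). clock=19
lookup a.com: present, ip=10.0.0.2 expiry=23 > clock=19

Answer: 10.0.0.2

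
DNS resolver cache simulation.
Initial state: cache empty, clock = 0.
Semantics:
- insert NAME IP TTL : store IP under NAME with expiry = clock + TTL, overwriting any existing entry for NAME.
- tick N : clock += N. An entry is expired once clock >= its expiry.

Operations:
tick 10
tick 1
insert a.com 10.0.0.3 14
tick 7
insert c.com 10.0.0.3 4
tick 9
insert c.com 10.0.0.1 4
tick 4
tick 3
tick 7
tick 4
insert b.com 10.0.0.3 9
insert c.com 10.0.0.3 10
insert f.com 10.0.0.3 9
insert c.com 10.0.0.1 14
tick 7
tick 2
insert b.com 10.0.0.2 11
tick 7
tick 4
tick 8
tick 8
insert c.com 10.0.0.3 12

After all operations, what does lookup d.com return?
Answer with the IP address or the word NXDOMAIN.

Answer: NXDOMAIN

Derivation:
Op 1: tick 10 -> clock=10.
Op 2: tick 1 -> clock=11.
Op 3: insert a.com -> 10.0.0.3 (expiry=11+14=25). clock=11
Op 4: tick 7 -> clock=18.
Op 5: insert c.com -> 10.0.0.3 (expiry=18+4=22). clock=18
Op 6: tick 9 -> clock=27. purged={a.com,c.com}
Op 7: insert c.com -> 10.0.0.1 (expiry=27+4=31). clock=27
Op 8: tick 4 -> clock=31. purged={c.com}
Op 9: tick 3 -> clock=34.
Op 10: tick 7 -> clock=41.
Op 11: tick 4 -> clock=45.
Op 12: insert b.com -> 10.0.0.3 (expiry=45+9=54). clock=45
Op 13: insert c.com -> 10.0.0.3 (expiry=45+10=55). clock=45
Op 14: insert f.com -> 10.0.0.3 (expiry=45+9=54). clock=45
Op 15: insert c.com -> 10.0.0.1 (expiry=45+14=59). clock=45
Op 16: tick 7 -> clock=52.
Op 17: tick 2 -> clock=54. purged={b.com,f.com}
Op 18: insert b.com -> 10.0.0.2 (expiry=54+11=65). clock=54
Op 19: tick 7 -> clock=61. purged={c.com}
Op 20: tick 4 -> clock=65. purged={b.com}
Op 21: tick 8 -> clock=73.
Op 22: tick 8 -> clock=81.
Op 23: insert c.com -> 10.0.0.3 (expiry=81+12=93). clock=81
lookup d.com: not in cache (expired or never inserted)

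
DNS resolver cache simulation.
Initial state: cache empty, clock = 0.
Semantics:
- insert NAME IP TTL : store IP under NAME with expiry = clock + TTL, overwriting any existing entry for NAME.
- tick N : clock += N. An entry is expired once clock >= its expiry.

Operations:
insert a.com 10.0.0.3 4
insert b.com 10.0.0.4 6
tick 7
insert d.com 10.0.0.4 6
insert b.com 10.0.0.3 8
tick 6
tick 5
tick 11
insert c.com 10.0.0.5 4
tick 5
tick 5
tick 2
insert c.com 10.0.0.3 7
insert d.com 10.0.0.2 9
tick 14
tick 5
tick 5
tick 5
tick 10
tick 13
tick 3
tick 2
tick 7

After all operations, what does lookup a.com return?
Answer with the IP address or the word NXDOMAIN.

Op 1: insert a.com -> 10.0.0.3 (expiry=0+4=4). clock=0
Op 2: insert b.com -> 10.0.0.4 (expiry=0+6=6). clock=0
Op 3: tick 7 -> clock=7. purged={a.com,b.com}
Op 4: insert d.com -> 10.0.0.4 (expiry=7+6=13). clock=7
Op 5: insert b.com -> 10.0.0.3 (expiry=7+8=15). clock=7
Op 6: tick 6 -> clock=13. purged={d.com}
Op 7: tick 5 -> clock=18. purged={b.com}
Op 8: tick 11 -> clock=29.
Op 9: insert c.com -> 10.0.0.5 (expiry=29+4=33). clock=29
Op 10: tick 5 -> clock=34. purged={c.com}
Op 11: tick 5 -> clock=39.
Op 12: tick 2 -> clock=41.
Op 13: insert c.com -> 10.0.0.3 (expiry=41+7=48). clock=41
Op 14: insert d.com -> 10.0.0.2 (expiry=41+9=50). clock=41
Op 15: tick 14 -> clock=55. purged={c.com,d.com}
Op 16: tick 5 -> clock=60.
Op 17: tick 5 -> clock=65.
Op 18: tick 5 -> clock=70.
Op 19: tick 10 -> clock=80.
Op 20: tick 13 -> clock=93.
Op 21: tick 3 -> clock=96.
Op 22: tick 2 -> clock=98.
Op 23: tick 7 -> clock=105.
lookup a.com: not in cache (expired or never inserted)

Answer: NXDOMAIN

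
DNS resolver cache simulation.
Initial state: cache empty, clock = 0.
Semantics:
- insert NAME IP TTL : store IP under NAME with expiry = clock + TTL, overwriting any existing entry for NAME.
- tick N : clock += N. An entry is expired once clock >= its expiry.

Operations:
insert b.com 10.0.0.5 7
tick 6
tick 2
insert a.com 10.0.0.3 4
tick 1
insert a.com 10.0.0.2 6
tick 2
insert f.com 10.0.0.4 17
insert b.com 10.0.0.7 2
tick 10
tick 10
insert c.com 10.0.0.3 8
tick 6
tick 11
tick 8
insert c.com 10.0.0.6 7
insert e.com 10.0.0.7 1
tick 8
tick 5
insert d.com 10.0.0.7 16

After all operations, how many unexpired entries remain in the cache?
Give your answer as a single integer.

Answer: 1

Derivation:
Op 1: insert b.com -> 10.0.0.5 (expiry=0+7=7). clock=0
Op 2: tick 6 -> clock=6.
Op 3: tick 2 -> clock=8. purged={b.com}
Op 4: insert a.com -> 10.0.0.3 (expiry=8+4=12). clock=8
Op 5: tick 1 -> clock=9.
Op 6: insert a.com -> 10.0.0.2 (expiry=9+6=15). clock=9
Op 7: tick 2 -> clock=11.
Op 8: insert f.com -> 10.0.0.4 (expiry=11+17=28). clock=11
Op 9: insert b.com -> 10.0.0.7 (expiry=11+2=13). clock=11
Op 10: tick 10 -> clock=21. purged={a.com,b.com}
Op 11: tick 10 -> clock=31. purged={f.com}
Op 12: insert c.com -> 10.0.0.3 (expiry=31+8=39). clock=31
Op 13: tick 6 -> clock=37.
Op 14: tick 11 -> clock=48. purged={c.com}
Op 15: tick 8 -> clock=56.
Op 16: insert c.com -> 10.0.0.6 (expiry=56+7=63). clock=56
Op 17: insert e.com -> 10.0.0.7 (expiry=56+1=57). clock=56
Op 18: tick 8 -> clock=64. purged={c.com,e.com}
Op 19: tick 5 -> clock=69.
Op 20: insert d.com -> 10.0.0.7 (expiry=69+16=85). clock=69
Final cache (unexpired): {d.com} -> size=1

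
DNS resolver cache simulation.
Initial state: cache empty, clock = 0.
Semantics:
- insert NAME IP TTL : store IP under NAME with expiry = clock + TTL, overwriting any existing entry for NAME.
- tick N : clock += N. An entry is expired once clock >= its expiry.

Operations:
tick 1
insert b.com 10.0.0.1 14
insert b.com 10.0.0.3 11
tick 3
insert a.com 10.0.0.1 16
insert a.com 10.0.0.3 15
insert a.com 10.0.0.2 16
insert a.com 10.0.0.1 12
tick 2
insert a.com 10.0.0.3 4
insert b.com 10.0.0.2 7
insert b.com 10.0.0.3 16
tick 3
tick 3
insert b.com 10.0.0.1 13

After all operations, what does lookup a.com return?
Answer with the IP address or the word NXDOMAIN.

Answer: NXDOMAIN

Derivation:
Op 1: tick 1 -> clock=1.
Op 2: insert b.com -> 10.0.0.1 (expiry=1+14=15). clock=1
Op 3: insert b.com -> 10.0.0.3 (expiry=1+11=12). clock=1
Op 4: tick 3 -> clock=4.
Op 5: insert a.com -> 10.0.0.1 (expiry=4+16=20). clock=4
Op 6: insert a.com -> 10.0.0.3 (expiry=4+15=19). clock=4
Op 7: insert a.com -> 10.0.0.2 (expiry=4+16=20). clock=4
Op 8: insert a.com -> 10.0.0.1 (expiry=4+12=16). clock=4
Op 9: tick 2 -> clock=6.
Op 10: insert a.com -> 10.0.0.3 (expiry=6+4=10). clock=6
Op 11: insert b.com -> 10.0.0.2 (expiry=6+7=13). clock=6
Op 12: insert b.com -> 10.0.0.3 (expiry=6+16=22). clock=6
Op 13: tick 3 -> clock=9.
Op 14: tick 3 -> clock=12. purged={a.com}
Op 15: insert b.com -> 10.0.0.1 (expiry=12+13=25). clock=12
lookup a.com: not in cache (expired or never inserted)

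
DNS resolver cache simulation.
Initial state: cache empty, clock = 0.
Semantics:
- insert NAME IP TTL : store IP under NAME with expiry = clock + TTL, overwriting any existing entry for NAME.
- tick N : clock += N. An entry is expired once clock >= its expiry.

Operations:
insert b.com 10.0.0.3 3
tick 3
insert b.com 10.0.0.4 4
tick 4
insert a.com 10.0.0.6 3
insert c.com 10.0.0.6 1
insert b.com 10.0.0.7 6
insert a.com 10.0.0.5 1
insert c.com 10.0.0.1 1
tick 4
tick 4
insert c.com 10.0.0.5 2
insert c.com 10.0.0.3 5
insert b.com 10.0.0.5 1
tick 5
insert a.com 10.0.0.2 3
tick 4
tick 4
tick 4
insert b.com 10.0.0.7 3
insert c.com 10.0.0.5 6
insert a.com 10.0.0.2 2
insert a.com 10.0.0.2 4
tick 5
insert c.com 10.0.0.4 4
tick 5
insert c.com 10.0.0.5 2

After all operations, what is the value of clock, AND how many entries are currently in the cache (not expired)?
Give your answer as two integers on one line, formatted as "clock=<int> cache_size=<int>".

Op 1: insert b.com -> 10.0.0.3 (expiry=0+3=3). clock=0
Op 2: tick 3 -> clock=3. purged={b.com}
Op 3: insert b.com -> 10.0.0.4 (expiry=3+4=7). clock=3
Op 4: tick 4 -> clock=7. purged={b.com}
Op 5: insert a.com -> 10.0.0.6 (expiry=7+3=10). clock=7
Op 6: insert c.com -> 10.0.0.6 (expiry=7+1=8). clock=7
Op 7: insert b.com -> 10.0.0.7 (expiry=7+6=13). clock=7
Op 8: insert a.com -> 10.0.0.5 (expiry=7+1=8). clock=7
Op 9: insert c.com -> 10.0.0.1 (expiry=7+1=8). clock=7
Op 10: tick 4 -> clock=11. purged={a.com,c.com}
Op 11: tick 4 -> clock=15. purged={b.com}
Op 12: insert c.com -> 10.0.0.5 (expiry=15+2=17). clock=15
Op 13: insert c.com -> 10.0.0.3 (expiry=15+5=20). clock=15
Op 14: insert b.com -> 10.0.0.5 (expiry=15+1=16). clock=15
Op 15: tick 5 -> clock=20. purged={b.com,c.com}
Op 16: insert a.com -> 10.0.0.2 (expiry=20+3=23). clock=20
Op 17: tick 4 -> clock=24. purged={a.com}
Op 18: tick 4 -> clock=28.
Op 19: tick 4 -> clock=32.
Op 20: insert b.com -> 10.0.0.7 (expiry=32+3=35). clock=32
Op 21: insert c.com -> 10.0.0.5 (expiry=32+6=38). clock=32
Op 22: insert a.com -> 10.0.0.2 (expiry=32+2=34). clock=32
Op 23: insert a.com -> 10.0.0.2 (expiry=32+4=36). clock=32
Op 24: tick 5 -> clock=37. purged={a.com,b.com}
Op 25: insert c.com -> 10.0.0.4 (expiry=37+4=41). clock=37
Op 26: tick 5 -> clock=42. purged={c.com}
Op 27: insert c.com -> 10.0.0.5 (expiry=42+2=44). clock=42
Final clock = 42
Final cache (unexpired): {c.com} -> size=1

Answer: clock=42 cache_size=1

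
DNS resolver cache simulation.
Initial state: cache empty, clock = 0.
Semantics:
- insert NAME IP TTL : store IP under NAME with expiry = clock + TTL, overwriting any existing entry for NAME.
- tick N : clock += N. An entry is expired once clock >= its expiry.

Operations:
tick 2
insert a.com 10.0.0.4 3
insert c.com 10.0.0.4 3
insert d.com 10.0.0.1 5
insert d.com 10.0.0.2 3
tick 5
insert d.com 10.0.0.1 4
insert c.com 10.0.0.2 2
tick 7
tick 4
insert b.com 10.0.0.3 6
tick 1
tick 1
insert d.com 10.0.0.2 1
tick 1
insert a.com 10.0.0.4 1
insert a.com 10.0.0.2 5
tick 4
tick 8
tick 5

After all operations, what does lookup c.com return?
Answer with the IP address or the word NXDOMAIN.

Answer: NXDOMAIN

Derivation:
Op 1: tick 2 -> clock=2.
Op 2: insert a.com -> 10.0.0.4 (expiry=2+3=5). clock=2
Op 3: insert c.com -> 10.0.0.4 (expiry=2+3=5). clock=2
Op 4: insert d.com -> 10.0.0.1 (expiry=2+5=7). clock=2
Op 5: insert d.com -> 10.0.0.2 (expiry=2+3=5). clock=2
Op 6: tick 5 -> clock=7. purged={a.com,c.com,d.com}
Op 7: insert d.com -> 10.0.0.1 (expiry=7+4=11). clock=7
Op 8: insert c.com -> 10.0.0.2 (expiry=7+2=9). clock=7
Op 9: tick 7 -> clock=14. purged={c.com,d.com}
Op 10: tick 4 -> clock=18.
Op 11: insert b.com -> 10.0.0.3 (expiry=18+6=24). clock=18
Op 12: tick 1 -> clock=19.
Op 13: tick 1 -> clock=20.
Op 14: insert d.com -> 10.0.0.2 (expiry=20+1=21). clock=20
Op 15: tick 1 -> clock=21. purged={d.com}
Op 16: insert a.com -> 10.0.0.4 (expiry=21+1=22). clock=21
Op 17: insert a.com -> 10.0.0.2 (expiry=21+5=26). clock=21
Op 18: tick 4 -> clock=25. purged={b.com}
Op 19: tick 8 -> clock=33. purged={a.com}
Op 20: tick 5 -> clock=38.
lookup c.com: not in cache (expired or never inserted)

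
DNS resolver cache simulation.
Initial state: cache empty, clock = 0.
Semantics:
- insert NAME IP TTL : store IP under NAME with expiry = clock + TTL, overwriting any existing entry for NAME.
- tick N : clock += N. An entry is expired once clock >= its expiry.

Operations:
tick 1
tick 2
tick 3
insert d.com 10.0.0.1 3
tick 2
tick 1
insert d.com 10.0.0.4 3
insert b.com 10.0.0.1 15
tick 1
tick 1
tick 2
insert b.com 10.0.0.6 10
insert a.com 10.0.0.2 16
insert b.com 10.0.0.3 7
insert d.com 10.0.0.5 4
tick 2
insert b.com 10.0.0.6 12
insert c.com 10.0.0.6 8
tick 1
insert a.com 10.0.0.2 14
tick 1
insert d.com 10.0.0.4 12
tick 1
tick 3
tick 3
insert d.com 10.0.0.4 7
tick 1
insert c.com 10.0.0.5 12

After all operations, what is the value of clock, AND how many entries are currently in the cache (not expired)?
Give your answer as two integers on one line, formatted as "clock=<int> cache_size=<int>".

Op 1: tick 1 -> clock=1.
Op 2: tick 2 -> clock=3.
Op 3: tick 3 -> clock=6.
Op 4: insert d.com -> 10.0.0.1 (expiry=6+3=9). clock=6
Op 5: tick 2 -> clock=8.
Op 6: tick 1 -> clock=9. purged={d.com}
Op 7: insert d.com -> 10.0.0.4 (expiry=9+3=12). clock=9
Op 8: insert b.com -> 10.0.0.1 (expiry=9+15=24). clock=9
Op 9: tick 1 -> clock=10.
Op 10: tick 1 -> clock=11.
Op 11: tick 2 -> clock=13. purged={d.com}
Op 12: insert b.com -> 10.0.0.6 (expiry=13+10=23). clock=13
Op 13: insert a.com -> 10.0.0.2 (expiry=13+16=29). clock=13
Op 14: insert b.com -> 10.0.0.3 (expiry=13+7=20). clock=13
Op 15: insert d.com -> 10.0.0.5 (expiry=13+4=17). clock=13
Op 16: tick 2 -> clock=15.
Op 17: insert b.com -> 10.0.0.6 (expiry=15+12=27). clock=15
Op 18: insert c.com -> 10.0.0.6 (expiry=15+8=23). clock=15
Op 19: tick 1 -> clock=16.
Op 20: insert a.com -> 10.0.0.2 (expiry=16+14=30). clock=16
Op 21: tick 1 -> clock=17. purged={d.com}
Op 22: insert d.com -> 10.0.0.4 (expiry=17+12=29). clock=17
Op 23: tick 1 -> clock=18.
Op 24: tick 3 -> clock=21.
Op 25: tick 3 -> clock=24. purged={c.com}
Op 26: insert d.com -> 10.0.0.4 (expiry=24+7=31). clock=24
Op 27: tick 1 -> clock=25.
Op 28: insert c.com -> 10.0.0.5 (expiry=25+12=37). clock=25
Final clock = 25
Final cache (unexpired): {a.com,b.com,c.com,d.com} -> size=4

Answer: clock=25 cache_size=4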